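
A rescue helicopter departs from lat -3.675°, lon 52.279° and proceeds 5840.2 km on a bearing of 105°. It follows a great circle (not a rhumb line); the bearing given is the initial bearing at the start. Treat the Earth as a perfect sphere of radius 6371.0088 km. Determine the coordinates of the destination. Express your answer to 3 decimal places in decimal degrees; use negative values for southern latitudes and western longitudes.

latitude -14.121°, longitude 104.505°

The arc subtends δ = 5840.2/6371.0088 = 0.916684 rad at the centre.
Converting: φ₁ = -0.064141 rad, θ = 1.832596 rad.
Applying the spherical law of cosines for sides, sin φ₂ = sin φ₁ cos δ + cos φ₁ sin δ cos θ = -0.243973, so φ₂ = -14.121°.
Δλ = atan2( sin θ sin δ cos φ₁ , cos δ − sin φ₁ sin φ₂ ) = atan2(0.764971, 0.592817) = 0.911515 rad = 52.226°.
λ₂ = 52.279° + 52.226° = 104.505°.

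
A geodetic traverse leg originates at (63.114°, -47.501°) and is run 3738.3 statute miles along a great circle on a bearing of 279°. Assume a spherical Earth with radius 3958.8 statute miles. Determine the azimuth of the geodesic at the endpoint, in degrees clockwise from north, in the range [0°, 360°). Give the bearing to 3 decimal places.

final bearing 213.258°

Central angle δ = d/R = 0.944301 rad.
With φ₁ = 63.114° = 1.101547 rad and θ = 279° = 4.869469 rad:
Applying the spherical law of cosines for sides, sin φ₂ = sin φ₁ cos δ + cos φ₁ sin δ cos θ = 0.580241, so φ₂ = 35.468°.
Then Δλ = atan2(-0.361825, 0.068787) = -1.382926 rad, from sin θ sin δ cos φ₁ over cos δ − sin φ₁ sin φ₂.
λ₂ = -47.501° + -79.236° = -126.737°.
The forward bearing on arrival equals the back-azimuth from the destination plus 180°.
Back-azimuth from P₂ (35.468°, -126.737°) to P₁ (63.114°, -47.501°), with Δλ' = λ₁ − λ₂ = 79.236°: atan2( sin Δλ' cos φ₁ , cos φ₂ sin φ₁ − sin φ₂ cos φ₁ cos Δλ' ) = 33.258°.
Final bearing = (33.258° + 180°) mod 360° = 213.258°.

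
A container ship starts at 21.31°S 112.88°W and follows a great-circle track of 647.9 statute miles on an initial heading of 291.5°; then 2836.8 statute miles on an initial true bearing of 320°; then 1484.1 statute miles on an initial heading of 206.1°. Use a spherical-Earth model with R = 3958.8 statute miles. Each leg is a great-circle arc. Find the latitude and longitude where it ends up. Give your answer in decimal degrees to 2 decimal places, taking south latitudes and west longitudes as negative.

latitude -4.86°, longitude -157.20°

Apply the spherical direct solution leg by leg, carrying full precision between legs.
Leg 1: from (-21.31°, -112.88°), δ = 647.9/3958.8 = 0.163661 rad, θ = 291.5° → φ = -17.63°, λ = -122.03°.
Leg 2: from (-17.63°, -122.03°), δ = 2836.8/3958.8 = 0.716581 rad, θ = 320° → φ = 14.54°, λ = -147.89°.
Leg 3: from (14.54°, -147.89°), δ = 1484.1/3958.8 = 0.374886 rad, θ = 206.1° → φ = -4.86°, λ = -157.20°.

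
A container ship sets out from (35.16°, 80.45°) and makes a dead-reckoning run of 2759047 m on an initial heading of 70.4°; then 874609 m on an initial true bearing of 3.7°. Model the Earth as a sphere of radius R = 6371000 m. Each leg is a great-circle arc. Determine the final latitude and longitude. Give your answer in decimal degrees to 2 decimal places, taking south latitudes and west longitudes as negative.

Apply the spherical direct solution leg by leg, carrying full precision between legs.
Leg 1: from (35.16°, 80.45°), δ = 2759047/6371000 = 0.433063 rad, θ = 70.4° → φ = 39.63°, λ = 111.33°.
Leg 2: from (39.63°, 111.33°), δ = 874609/6371000 = 0.137280 rad, θ = 3.7° → φ = 47.47°, λ = 112.08°.

latitude 47.47°, longitude 112.08°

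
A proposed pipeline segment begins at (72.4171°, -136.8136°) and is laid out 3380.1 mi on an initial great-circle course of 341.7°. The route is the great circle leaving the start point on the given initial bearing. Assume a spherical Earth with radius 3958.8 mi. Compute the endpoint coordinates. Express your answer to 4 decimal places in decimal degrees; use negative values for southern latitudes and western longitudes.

latitude 57.4161°, longitude 69.2584°

δ = 3380.1/3958.8 = 0.853819 rad (48.9202°).
Start latitude φ₁ = 1.263917 rad; initial bearing θ = 5.963790 rad.
Applying the spherical law of cosines for sides, sin φ₂ = sin φ₁ cos δ + cos φ₁ sin δ cos θ = 0.842604, so φ₂ = 57.4161°.
Then Δλ = atan2(-0.071499, -0.146129) = -2.686550 rad, from sin θ sin δ cos φ₁ over cos δ − sin φ₁ sin φ₂.
λ₂ = -136.8136° + -153.9280° = -290.7416°, normalized to (−180°, 180°] → 69.2584°.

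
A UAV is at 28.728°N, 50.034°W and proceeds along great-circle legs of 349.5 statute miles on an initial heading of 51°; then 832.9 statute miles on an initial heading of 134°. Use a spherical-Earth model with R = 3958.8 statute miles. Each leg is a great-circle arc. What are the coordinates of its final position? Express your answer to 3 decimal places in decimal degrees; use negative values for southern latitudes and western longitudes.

latitude 23.113°, longitude -36.007°

Apply the spherical direct solution leg by leg, carrying full precision between legs.
Leg 1: from (28.728°, -50.034°), δ = 349.5/3958.8 = 0.088284 rad, θ = 51° → φ = 31.832°, λ = -45.408°.
Leg 2: from (31.832°, -45.408°), δ = 832.9/3958.8 = 0.210392 rad, θ = 134° → φ = 23.113°, λ = -36.007°.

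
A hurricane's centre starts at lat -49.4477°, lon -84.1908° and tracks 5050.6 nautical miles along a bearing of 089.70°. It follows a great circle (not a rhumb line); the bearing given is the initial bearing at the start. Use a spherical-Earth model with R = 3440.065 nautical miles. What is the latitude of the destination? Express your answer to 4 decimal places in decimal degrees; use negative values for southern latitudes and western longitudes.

The arc subtends δ = 5050.6/3440.065 = 1.468170 rad at the centre.
With φ₁ = -49.4477° = -0.863025 rad and θ = 89.7° = 1.565560 rad:
Applying the spherical law of cosines for sides, sin φ₂ = sin φ₁ cos δ + cos φ₁ sin δ cos θ = -0.074454, so φ₂ = -4.2698°.
For the longitude increment, Δλ = atan2( sin θ sin δ cos φ₁, cos δ − sin φ₁ sin φ₂ ) = atan2(0.646712, 0.045875) = 85.9424°.
λ₂ = λ₁ + Δλ = 1.7516°.

latitude -4.2698°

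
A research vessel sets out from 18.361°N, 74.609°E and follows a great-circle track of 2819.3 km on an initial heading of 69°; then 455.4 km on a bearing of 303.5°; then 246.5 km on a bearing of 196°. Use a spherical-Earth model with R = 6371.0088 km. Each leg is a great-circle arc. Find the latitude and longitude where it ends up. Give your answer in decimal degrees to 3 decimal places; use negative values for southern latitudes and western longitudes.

latitude 25.564°, longitude 96.363°

Apply the spherical direct solution leg by leg, carrying full precision between legs.
Leg 1: from (18.361°, 74.609°), δ = 2819.3/6371.0088 = 0.442520 rad, θ = 69° → φ = 25.487°, λ = 100.897°.
Leg 2: from (25.487°, 100.897°), δ = 455.4/6371.0088 = 0.071480 rad, θ = 303.5° → φ = 27.697°, λ = 97.040°.
Leg 3: from (27.697°, 97.040°), δ = 246.5/6371.0088 = 0.038691 rad, θ = 196° → φ = 25.564°, λ = 96.363°.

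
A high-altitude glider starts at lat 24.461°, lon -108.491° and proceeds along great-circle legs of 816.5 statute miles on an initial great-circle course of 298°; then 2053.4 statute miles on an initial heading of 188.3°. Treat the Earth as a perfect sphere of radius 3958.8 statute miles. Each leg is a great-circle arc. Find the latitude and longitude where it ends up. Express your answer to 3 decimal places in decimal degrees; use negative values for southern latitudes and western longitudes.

Apply the spherical direct solution leg by leg, carrying full precision between legs.
Leg 1: from (24.461°, -108.491°), δ = 816.5/3958.8 = 0.206249 rad, θ = 298° → φ = 29.526°, λ = -120.485°.
Leg 2: from (29.526°, -120.485°), δ = 2053.4/3958.8 = 0.518693 rad, θ = 188.3° → φ = 0.066°, λ = -124.589°.

latitude 0.066°, longitude -124.589°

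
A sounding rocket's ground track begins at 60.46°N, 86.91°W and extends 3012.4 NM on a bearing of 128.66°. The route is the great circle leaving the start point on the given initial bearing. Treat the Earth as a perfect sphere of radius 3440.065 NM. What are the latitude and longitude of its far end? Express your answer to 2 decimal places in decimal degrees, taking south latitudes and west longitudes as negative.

latitude 18.70°, longitude -47.63°

The arc subtends δ = 3012.4/3440.065 = 0.875681 rad at the centre.
Start latitude φ₁ = 1.055226 rad; initial bearing θ = 2.245541 rad.
sin φ₂ = sin φ₁ cos δ + cos φ₁ sin δ cos θ = (0.870012)(0.640474) + (0.493031)(0.767980)(-0.624698) = 0.320686
φ₂ = asin(0.320686) = 0.326453 rad = 18.70°.
For the longitude increment, Δλ = atan2( sin θ sin δ cos φ₁, cos δ − sin φ₁ sin φ₂ ) = atan2(0.295666, 0.361474) = 39.28°.
Hence λ₂ = -86.91° + 39.28° = -47.63°.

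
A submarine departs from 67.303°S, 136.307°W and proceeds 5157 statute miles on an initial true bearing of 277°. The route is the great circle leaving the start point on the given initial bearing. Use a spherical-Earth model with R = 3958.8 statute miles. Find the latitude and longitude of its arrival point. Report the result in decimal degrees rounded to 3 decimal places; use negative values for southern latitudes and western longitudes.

Angular distance δ = d/R = 5157 / 3958.8 = 1.302667 rad.
Converting: φ₁ = -1.174659 rad, θ = 4.834562 rad.
Applying the spherical law of cosines for sides, sin φ₂ = sin φ₁ cos δ + cos φ₁ sin δ cos θ = -0.199067, so φ₂ = -11.482°.
Then Δλ = atan2(-0.369297, 0.081277) = -1.354165 rad, from sin θ sin δ cos φ₁ over cos δ − sin φ₁ sin φ₂.
λ₂ = -136.307° + -77.588° = -213.895°, normalized to (−180°, 180°] → 146.105°.

latitude -11.482°, longitude 146.105°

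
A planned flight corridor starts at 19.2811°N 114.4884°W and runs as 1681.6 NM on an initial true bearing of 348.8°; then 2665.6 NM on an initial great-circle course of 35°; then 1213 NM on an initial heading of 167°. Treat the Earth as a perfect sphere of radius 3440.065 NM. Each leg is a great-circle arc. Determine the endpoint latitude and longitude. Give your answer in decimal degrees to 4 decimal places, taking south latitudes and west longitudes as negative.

Apply the spherical direct solution leg by leg, carrying full precision between legs.
Leg 1: from (19.2811°, -114.4884°), δ = 1681.6/3440.065 = 0.488828 rad, θ = 348.8° → φ = 46.5805°, λ = -122.1142°.
Leg 2: from (46.5805°, -122.1142°), δ = 2665.6/3440.065 = 0.774869 rad, θ = 35° → φ = 65.9077°, λ = -42.6791°.
Leg 3: from (65.9077°, -42.6791°), δ = 1213/3440.065 = 0.352610 rad, θ = 167° → φ = 46.0019°, λ = -36.2579°.

latitude 46.0019°, longitude -36.2579°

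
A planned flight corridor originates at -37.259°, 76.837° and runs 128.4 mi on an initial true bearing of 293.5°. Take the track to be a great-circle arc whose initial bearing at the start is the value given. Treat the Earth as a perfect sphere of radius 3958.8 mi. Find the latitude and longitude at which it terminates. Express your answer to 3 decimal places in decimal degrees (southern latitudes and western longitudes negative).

Central angle δ = d/R = 0.032434 rad.
With φ₁ = -37.259° = -0.650292 rad and θ = 293.5° = 5.122541 rad:
sin φ₂ = sin φ₁ cos δ + cos φ₁ sin δ cos θ = (-0.605419)(0.999474) + (0.795907)(0.032428)(0.398749) = -0.594809
φ₂ = asin(-0.594809) = -0.637028 rad = -36.499°.
Then Δλ = atan2(-0.023669, 0.639365) = -0.037003 rad, from sin θ sin δ cos φ₁ over cos δ − sin φ₁ sin φ₂.
Hence λ₂ = 76.837° + -2.120° = 74.717°.

latitude -36.499°, longitude 74.717°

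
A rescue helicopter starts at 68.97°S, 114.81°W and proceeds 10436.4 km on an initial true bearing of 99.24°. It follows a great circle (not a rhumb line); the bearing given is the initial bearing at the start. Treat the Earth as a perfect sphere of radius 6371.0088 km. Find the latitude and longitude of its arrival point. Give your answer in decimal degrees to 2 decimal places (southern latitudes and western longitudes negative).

δ = 10436.4/6371.0088 = 1.638108 rad (93.8567°).
Start latitude φ₁ = -1.203754 rad; initial bearing θ = 1.732065 rad.
sin φ₂ = sin φ₁ cos δ + cos φ₁ sin δ cos θ = (-0.933393)(-0.067261) + (0.358857)(0.997735)(-0.160570) = 0.005289
φ₂ = asin(0.005289) = 0.005289 rad = 0.30°.
Δλ = atan2( sin θ sin δ cos φ₁ , cos δ − sin φ₁ sin φ₂ ) = atan2(0.353398, -0.062324) = 1.745357 rad = 100.00°.
λ₂ = λ₁ + Δλ = -14.81°.

latitude 0.30°, longitude -14.81°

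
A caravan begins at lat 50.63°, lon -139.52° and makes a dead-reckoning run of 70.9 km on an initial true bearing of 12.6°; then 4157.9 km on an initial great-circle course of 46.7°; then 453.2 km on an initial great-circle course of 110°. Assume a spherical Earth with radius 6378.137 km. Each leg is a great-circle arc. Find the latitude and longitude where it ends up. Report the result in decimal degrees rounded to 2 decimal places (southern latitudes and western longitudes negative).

Apply the spherical direct solution leg by leg, carrying full precision between legs.
Leg 1: from (50.63°, -139.52°), δ = 70.9/6378.137 = 0.011116 rad, θ = 12.6° → φ = 51.25°, λ = -139.30°.
Leg 2: from (51.25°, -139.30°), δ = 4157.9/6378.137 = 0.651899 rad, θ = 46.7° → φ = 61.69°, λ = -70.70°.
Leg 3: from (61.69°, -70.70°), δ = 453.2/6378.137 = 0.071055 rad, θ = 110° → φ = 60.07°, λ = -63.01°.

latitude 60.07°, longitude -63.01°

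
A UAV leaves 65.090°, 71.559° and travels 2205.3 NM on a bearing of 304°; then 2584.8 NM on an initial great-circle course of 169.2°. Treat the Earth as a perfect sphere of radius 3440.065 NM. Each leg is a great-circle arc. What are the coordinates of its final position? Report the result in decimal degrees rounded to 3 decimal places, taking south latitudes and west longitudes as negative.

latitude 17.509°, longitude -6.780°

Apply the spherical direct solution leg by leg, carrying full precision between legs.
Leg 1: from (65.090°, 71.559°), δ = 2205.3/3440.065 = 0.641063 rad, θ = 304° → φ = 60.199°, λ = -14.488°.
Leg 2: from (60.199°, -14.488°), δ = 2584.8/3440.065 = 0.751381 rad, θ = 169.2° → φ = 17.509°, λ = -6.780°.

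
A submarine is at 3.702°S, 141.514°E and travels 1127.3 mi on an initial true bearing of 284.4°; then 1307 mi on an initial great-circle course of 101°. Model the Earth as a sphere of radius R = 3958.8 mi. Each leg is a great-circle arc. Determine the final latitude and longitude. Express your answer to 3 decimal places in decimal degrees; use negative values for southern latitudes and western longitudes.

Apply the spherical direct solution leg by leg, carrying full precision between legs.
Leg 1: from (-3.702°, 141.514°), δ = 1127.3/3958.8 = 0.284758 rad, θ = 284.4° → φ = 0.444°, λ = 125.724°.
Leg 2: from (0.444°, 125.724°), δ = 1307/3958.8 = 0.330151 rad, θ = 101° → φ = -3.126°, λ = 144.309°.

latitude -3.126°, longitude 144.309°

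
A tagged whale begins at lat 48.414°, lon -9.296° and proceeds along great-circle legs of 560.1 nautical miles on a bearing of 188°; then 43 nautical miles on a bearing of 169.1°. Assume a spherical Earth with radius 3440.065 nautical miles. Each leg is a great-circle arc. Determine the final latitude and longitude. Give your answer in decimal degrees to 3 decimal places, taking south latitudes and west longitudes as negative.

latitude 38.459°, longitude -10.790°

Apply the spherical direct solution leg by leg, carrying full precision between legs.
Leg 1: from (48.414°, -9.296°), δ = 560.1/3440.065 = 0.162817 rad, θ = 188° → φ = 39.163°, λ = -10.963°.
Leg 2: from (39.163°, -10.963°), δ = 43/3440.065 = 0.012500 rad, θ = 169.1° → φ = 38.459°, λ = -10.790°.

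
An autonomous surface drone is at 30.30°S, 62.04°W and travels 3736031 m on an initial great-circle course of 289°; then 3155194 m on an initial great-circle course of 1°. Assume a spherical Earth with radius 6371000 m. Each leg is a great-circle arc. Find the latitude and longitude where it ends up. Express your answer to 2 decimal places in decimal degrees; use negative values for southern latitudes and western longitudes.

latitude 13.02°, longitude -94.41°

Apply the spherical direct solution leg by leg, carrying full precision between legs.
Leg 1: from (-30.30°, -62.04°), δ = 3736031/6371000 = 0.586412 rad, θ = 289° → φ = -15.35°, λ = -94.90°.
Leg 2: from (-15.35°, -94.90°), δ = 3155194/6371000 = 0.495243 rad, θ = 1° → φ = 13.02°, λ = -94.41°.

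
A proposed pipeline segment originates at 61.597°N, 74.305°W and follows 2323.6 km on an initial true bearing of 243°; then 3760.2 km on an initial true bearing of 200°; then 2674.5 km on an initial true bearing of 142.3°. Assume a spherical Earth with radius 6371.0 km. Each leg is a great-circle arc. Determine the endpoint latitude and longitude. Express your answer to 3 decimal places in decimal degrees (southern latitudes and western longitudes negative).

latitude -3.681°, longitude -99.682°

Apply the spherical direct solution leg by leg, carrying full precision between legs.
Leg 1: from (61.597°, -74.305°), δ = 2323.6/6371 = 0.364715 rad, θ = 243° → φ = 48.137°, λ = -102.744°.
Leg 2: from (48.137°, -102.744°), δ = 3760.2/6371 = 0.590206 rad, θ = 200° → φ = 15.649°, λ = -114.145°.
Leg 3: from (15.649°, -114.145°), δ = 2674.5/6371 = 0.419793 rad, θ = 142.3° → φ = -3.681°, λ = -99.682°.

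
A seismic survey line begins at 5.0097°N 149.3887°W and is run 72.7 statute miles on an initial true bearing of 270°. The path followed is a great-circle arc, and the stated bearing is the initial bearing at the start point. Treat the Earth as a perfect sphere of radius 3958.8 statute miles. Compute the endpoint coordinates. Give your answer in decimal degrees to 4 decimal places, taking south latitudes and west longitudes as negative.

The arc subtends δ = 72.7/3958.8 = 0.018364 rad at the centre.
Converting: φ₁ = 0.087436 rad, θ = 4.712389 rad.
sin φ₂ = sin φ₁ cos δ + cos φ₁ sin δ cos θ = (0.087324)(0.999831) + (0.996180)(0.018363)(-0.000000) = 0.087310
φ₂ = asin(0.087310) = 0.087421 rad = 5.0089°.
Then Δλ = atan2(-0.018293, 0.992207) = -0.018435 rad, from sin θ sin δ cos φ₁ over cos δ − sin φ₁ sin φ₂.
λ₂ = λ₁ + Δλ = -150.4449°.

latitude 5.0089°, longitude -150.4449°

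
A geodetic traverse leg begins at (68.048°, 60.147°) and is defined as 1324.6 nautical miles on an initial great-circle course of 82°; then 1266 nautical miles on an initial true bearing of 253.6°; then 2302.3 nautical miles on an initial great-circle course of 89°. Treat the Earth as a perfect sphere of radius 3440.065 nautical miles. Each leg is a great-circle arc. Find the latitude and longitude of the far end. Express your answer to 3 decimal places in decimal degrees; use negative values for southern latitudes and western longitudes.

latitude 37.751°, longitude 130.250°

Apply the spherical direct solution leg by leg, carrying full precision between legs.
Leg 1: from (68.048°, 60.147°), δ = 1324.6/3440.065 = 0.385051 rad, θ = 82° → φ = 61.537°, λ = 111.448°.
Leg 2: from (61.537°, 111.448°), δ = 1266/3440.065 = 0.368016 rad, θ = 253.6° → φ = 50.521°, λ = 78.572°.
Leg 3: from (50.521°, 78.572°), δ = 2302.3/3440.065 = 0.669261 rad, θ = 89° → φ = 37.751°, λ = 130.250°.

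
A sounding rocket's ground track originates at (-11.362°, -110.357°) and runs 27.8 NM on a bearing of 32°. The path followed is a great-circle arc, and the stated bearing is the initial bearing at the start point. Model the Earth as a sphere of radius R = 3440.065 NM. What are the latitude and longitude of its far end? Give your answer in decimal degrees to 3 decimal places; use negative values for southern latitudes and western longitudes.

latitude -10.969°, longitude -110.107°

The arc subtends δ = 27.8/3440.065 = 0.008081 rad at the centre.
Converting: φ₁ = -0.198304 rad, θ = 0.558505 rad.
sin φ₂ = sin φ₁ cos δ + cos φ₁ sin δ cos θ = (-0.197007)(0.999967) + (0.980402)(0.008081)(0.848048) = -0.190282
φ₂ = asin(-0.190282) = -0.191449 rad = -10.969°.
Δλ = atan2( sin θ sin δ cos φ₁ , cos δ − sin φ₁ sin φ₂ ) = atan2(0.004198, 0.962480) = 0.004362 rad = 0.250°.
λ₂ = -110.357° + 0.250° = -110.107°.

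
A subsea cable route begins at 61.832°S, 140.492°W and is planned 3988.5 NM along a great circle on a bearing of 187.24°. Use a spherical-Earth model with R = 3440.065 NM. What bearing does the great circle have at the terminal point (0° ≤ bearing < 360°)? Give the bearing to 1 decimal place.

Angular distance δ = d/R = 3988.5 / 3440.065 = 1.159426 rad.
Start latitude φ₁ = -1.079172 rad; initial bearing θ = 3.267954 rad.
sin φ₂ = sin φ₁ cos δ + cos φ₁ sin δ cos θ = (-0.881567)(0.399866) + (0.472058)(0.916574)(-0.992027) = -0.781735
φ₂ = asin(-0.781735) = -0.897444 rad = -51.420°.
Then Δλ = atan2(-0.054528, -0.289286) = -2.955286 rad, from sin θ sin δ cos φ₁ over cos δ − sin φ₁ sin φ₂.
λ₂ = -140.492° + -169.325° = -309.817°, normalized to (−180°, 180°] → 50.183°.
The forward bearing on arrival equals the back-azimuth from the destination plus 180°.
Back-azimuth from P₂ (-51.4°, 50.2°) to P₁ (-61.8°, -140.5°), with Δλ' = λ₁ − λ₂ = -190.7°: atan2( sin Δλ' cos φ₁ , cos φ₂ sin φ₁ − sin φ₂ cos φ₁ cos Δλ' ) = 174.5°.
Final bearing = (174.5° + 180°) mod 360° = 354.5°.

final bearing 354.5°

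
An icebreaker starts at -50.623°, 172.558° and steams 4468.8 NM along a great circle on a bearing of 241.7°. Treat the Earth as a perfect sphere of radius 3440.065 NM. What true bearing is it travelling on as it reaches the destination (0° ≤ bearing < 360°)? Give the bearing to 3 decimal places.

final bearing 319.923°

The arc subtends δ = 4468.8/3440.065 = 1.299045 rad at the centre.
With φ₁ = -50.623° = -0.883538 rad and θ = 241.7° = 4.218461 rad:
Applying the spherical law of cosines for sides, sin φ₂ = sin φ₁ cos δ + cos φ₁ sin δ cos θ = -0.497218, so φ₂ = -29.816°.
Δλ = atan2( sin θ sin δ cos φ₁ , cos δ − sin φ₁ sin φ₂ ) = atan2(-0.538094, -0.115925) = -1.782990 rad = -102.158°.
λ₂ = 172.558° + -102.158° = 70.400°.
The forward bearing on arrival equals the back-azimuth from the destination plus 180°.
Back-azimuth from P₂ (-29.816°, 70.400°) to P₁ (-50.623°, 172.558°), with Δλ' = λ₁ − λ₂ = 102.158°: atan2( sin Δλ' cos φ₁ , cos φ₂ sin φ₁ − sin φ₂ cos φ₁ cos Δλ' ) = 139.923°.
Final bearing = (139.923° + 180°) mod 360° = 319.923°.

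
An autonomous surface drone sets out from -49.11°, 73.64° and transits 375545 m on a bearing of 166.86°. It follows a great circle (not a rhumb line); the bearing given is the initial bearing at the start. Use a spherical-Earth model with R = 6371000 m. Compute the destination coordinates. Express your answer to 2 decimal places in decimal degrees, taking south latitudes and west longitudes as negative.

δ = 375545/6371000 = 0.058946 rad (3.3774°).
Converting: φ₁ = -0.857131 rad, θ = 2.912256 rad.
Destination latitude: φ₂ = arcsin( sin φ₁ cos δ + cos φ₁ sin δ cos θ ) = arcsin(-0.792209) = -52.39°.
Then Δλ = atan2(0.008767, 0.399379) = 0.021948 rad, from sin θ sin δ cos φ₁ over cos δ − sin φ₁ sin φ₂.
λ₂ = 73.64° + 1.26° = 74.90°.

latitude -52.39°, longitude 74.90°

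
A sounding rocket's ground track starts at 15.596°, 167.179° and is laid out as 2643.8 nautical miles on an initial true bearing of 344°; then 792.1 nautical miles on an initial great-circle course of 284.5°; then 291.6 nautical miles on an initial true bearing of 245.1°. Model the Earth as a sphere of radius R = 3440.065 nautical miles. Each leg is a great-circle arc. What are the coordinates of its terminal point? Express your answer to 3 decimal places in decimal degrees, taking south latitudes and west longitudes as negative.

Apply the spherical direct solution leg by leg, carrying full precision between legs.
Leg 1: from (15.596°, 167.179°), δ = 2643.8/3440.065 = 0.768532 rad, θ = 344° → φ = 56.808°, λ = 146.693°.
Leg 2: from (56.808°, 146.693°), δ = 792.1/3440.065 = 0.230257 rad, θ = 284.5° → φ = 57.783°, λ = 122.208°.
Leg 3: from (57.783°, 122.208°), δ = 291.6/3440.065 = 0.084766 rad, θ = 245.1° → φ = 55.487°, λ = 114.419°.

latitude 55.487°, longitude 114.419°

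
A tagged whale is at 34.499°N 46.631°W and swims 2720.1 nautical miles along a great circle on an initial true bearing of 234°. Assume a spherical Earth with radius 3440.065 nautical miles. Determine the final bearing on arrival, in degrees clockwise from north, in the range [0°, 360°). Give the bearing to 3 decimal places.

The arc subtends δ = 2720.1/3440.065 = 0.790712 rad at the centre.
Converting: φ₁ = 0.602121 rad, θ = 4.084070 rad.
Destination latitude: φ₂ = arcsin( sin φ₁ cos δ + cos φ₁ sin δ cos θ ) = arcsin(0.054017) = 3.096°.
Δλ = atan2( sin θ sin δ cos φ₁ , cos δ − sin φ₁ sin φ₂ ) = atan2(-0.473955, 0.672745) = -0.613746 rad = -35.165°.
λ₂ = -46.631° + -35.165° = -81.796°.
The forward bearing on arrival equals the back-azimuth from the destination plus 180°.
Back-azimuth from P₂ (3.096°, -81.796°) to P₁ (34.499°, -46.631°), with Δλ' = λ₁ − λ₂ = 35.165°: atan2( sin Δλ' cos φ₁ , cos φ₂ sin φ₁ − sin φ₂ cos φ₁ cos Δλ' ) = 41.891°.
Final bearing = (41.891° + 180°) mod 360° = 221.891°.

final bearing 221.891°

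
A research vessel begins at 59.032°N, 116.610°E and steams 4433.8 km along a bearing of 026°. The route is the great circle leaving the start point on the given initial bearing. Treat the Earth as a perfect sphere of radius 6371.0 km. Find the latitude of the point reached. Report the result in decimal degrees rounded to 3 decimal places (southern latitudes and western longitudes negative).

latitude 72.661°

Central angle δ = d/R = 0.695935 rad.
Start latitude φ₁ = 1.030303 rad; initial bearing θ = 0.453786 rad.
Destination latitude: φ₂ = arcsin( sin φ₁ cos δ + cos φ₁ sin δ cos θ ) = arcsin(0.954557) = 72.661°.
Then Δλ = atan2(0.144612, -0.051035) = 1.910058 rad, from sin θ sin δ cos φ₁ over cos δ − sin φ₁ sin φ₂.
λ₂ = 116.610° + 109.438° = 226.048°, normalized to (−180°, 180°] → -133.952°.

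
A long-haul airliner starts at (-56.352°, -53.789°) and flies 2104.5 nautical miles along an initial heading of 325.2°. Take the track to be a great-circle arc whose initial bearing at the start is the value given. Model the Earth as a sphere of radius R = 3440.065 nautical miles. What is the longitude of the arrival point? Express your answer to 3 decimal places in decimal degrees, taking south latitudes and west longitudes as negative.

longitude -74.963°

The arc subtends δ = 2104.5/3440.065 = 0.611762 rad at the centre.
Converting: φ₁ = -0.983528 rad, θ = 5.675811 rad.
Applying the spherical law of cosines for sides, sin φ₂ = sin φ₁ cos δ + cos φ₁ sin δ cos θ = -0.420175, so φ₂ = -24.846°.
Then Δλ = atan2(-0.181612, 0.468859) = -0.369553 rad, from sin θ sin δ cos φ₁ over cos δ − sin φ₁ sin φ₂.
λ₂ = -53.789° + -21.174° = -74.963°.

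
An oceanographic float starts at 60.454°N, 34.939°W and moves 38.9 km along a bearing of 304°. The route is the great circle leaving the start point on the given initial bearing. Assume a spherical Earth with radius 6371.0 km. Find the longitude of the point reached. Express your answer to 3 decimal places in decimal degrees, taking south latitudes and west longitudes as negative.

longitude -35.531°

Central angle δ = d/R = 0.006106 rad.
With φ₁ = 60.454° = 1.055121 rad and θ = 304° = 5.305801 rad:
sin φ₂ = sin φ₁ cos δ + cos φ₁ sin δ cos θ = (0.869960)(0.999981) + (0.493122)(0.006106)(0.559193) = 0.871628
φ₂ = asin(0.871628) = 1.058513 rad = 60.648°.
For the longitude increment, Δλ = atan2( sin θ sin δ cos φ₁, cos δ − sin φ₁ sin φ₂ ) = atan2(-0.002496, 0.241700) = -0.592°.
λ₂ = λ₁ + Δλ = -35.531°.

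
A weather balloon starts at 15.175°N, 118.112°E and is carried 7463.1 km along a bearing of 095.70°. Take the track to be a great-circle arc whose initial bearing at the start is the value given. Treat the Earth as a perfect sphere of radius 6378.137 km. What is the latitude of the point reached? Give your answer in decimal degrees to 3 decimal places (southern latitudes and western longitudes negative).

latitude 0.793°

The arc subtends δ = 7463.1/6378.137 = 1.170107 rad at the centre.
Start latitude φ₁ = 0.264854 rad; initial bearing θ = 1.670280 rad.
Applying the spherical law of cosines for sides, sin φ₂ = sin φ₁ cos δ + cos φ₁ sin δ cos θ = 0.013840, so φ₂ = 0.793°.
For the longitude increment, Δλ = atan2( sin θ sin δ cos φ₁, cos δ − sin φ₁ sin φ₂ ) = atan2(0.884291, 0.386431) = 66.395°.
λ₂ = 118.112° + 66.395° = 184.507°, normalized to (−180°, 180°] → -175.493°.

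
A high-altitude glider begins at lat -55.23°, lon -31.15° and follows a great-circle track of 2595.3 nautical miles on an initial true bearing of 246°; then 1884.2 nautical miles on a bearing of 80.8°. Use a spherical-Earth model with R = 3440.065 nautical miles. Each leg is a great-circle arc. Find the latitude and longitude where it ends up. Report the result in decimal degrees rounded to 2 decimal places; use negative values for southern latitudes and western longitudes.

latitude -36.32°, longitude -64.89°

Apply the spherical direct solution leg by leg, carrying full precision between legs.
Leg 1: from (-55.23°, -31.15°), δ = 2595.3/3440.065 = 0.754433 rad, θ = 246° → φ = -49.24°, λ = -104.53°.
Leg 2: from (-49.24°, -104.53°), δ = 1884.2/3440.065 = 0.547722 rad, θ = 80.8° → φ = -36.32°, λ = -64.89°.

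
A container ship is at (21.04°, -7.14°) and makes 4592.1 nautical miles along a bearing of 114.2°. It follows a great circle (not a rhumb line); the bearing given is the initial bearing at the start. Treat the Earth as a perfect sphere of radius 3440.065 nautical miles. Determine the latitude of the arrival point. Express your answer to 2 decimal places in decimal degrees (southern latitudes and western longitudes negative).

The arc subtends δ = 4592.1/3440.065 = 1.334888 rad at the centre.
Converting: φ₁ = 0.367217 rad, θ = 1.993166 rad.
Applying the spherical law of cosines for sides, sin φ₂ = sin φ₁ cos δ + cos φ₁ sin δ cos θ = -0.288084, so φ₂ = -16.74°.
For the longitude increment, Δλ = atan2( sin θ sin δ cos φ₁, cos δ − sin φ₁ sin φ₂ ) = atan2(0.827730, 0.337155) = 67.84°.
λ₂ = -7.14° + 67.84° = 60.70°.

latitude -16.74°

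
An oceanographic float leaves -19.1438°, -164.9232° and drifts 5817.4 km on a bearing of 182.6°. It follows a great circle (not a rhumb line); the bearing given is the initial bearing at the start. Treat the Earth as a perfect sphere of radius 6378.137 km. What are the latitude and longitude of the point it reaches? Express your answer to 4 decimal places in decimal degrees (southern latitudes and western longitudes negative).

Central angle δ = d/R = 0.912085 rad.
Start latitude φ₁ = -0.334122 rad; initial bearing θ = 3.186971 rad.
Destination latitude: φ₂ = arcsin( sin φ₁ cos δ + cos φ₁ sin δ cos θ ) = arcsin(-0.947013) = -71.2647°.
Δλ = atan2( sin θ sin δ cos φ₁ , cos δ − sin φ₁ sin φ₂ ) = atan2(-0.033888, 0.301535) = -0.111917 rad = -6.4124°.
λ₂ = -164.9232° + -6.4124° = -171.3356°.

latitude -71.2647°, longitude -171.3356°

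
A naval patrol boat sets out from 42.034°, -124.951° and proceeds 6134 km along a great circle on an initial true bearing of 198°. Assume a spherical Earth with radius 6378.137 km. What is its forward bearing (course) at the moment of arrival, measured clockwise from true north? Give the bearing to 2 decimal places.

δ = 6134/6378.137 = 0.961723 rad (55.1027°).
Start latitude φ₁ = 0.733632 rad; initial bearing θ = 3.455752 rad.
sin φ₂ = sin φ₁ cos δ + cos φ₁ sin δ cos θ = (0.669571)(0.572108) + (0.742748)(0.820178)(-0.951057) = -0.196303
φ₂ = asin(-0.196303) = -0.197586 rad = -11.321°.
Δλ = atan2( sin θ sin δ cos φ₁ , cos δ − sin φ₁ sin φ₂ ) = atan2(-0.188249, 0.703547) = -0.261447 rad = -14.980°.
Hence λ₂ = -124.951° + -14.980° = -139.931°.
The forward bearing on arrival equals the back-azimuth from the destination plus 180°.
Back-azimuth from P₂ (-11.32°, -139.93°) to P₁ (42.03°, -124.95°), with Δλ' = λ₁ − λ₂ = 14.98°: atan2( sin Δλ' cos φ₁ , cos φ₂ sin φ₁ − sin φ₂ cos φ₁ cos Δλ' ) = 13.54°.
Final bearing = (13.54° + 180°) mod 360° = 193.54°.

final bearing 193.54°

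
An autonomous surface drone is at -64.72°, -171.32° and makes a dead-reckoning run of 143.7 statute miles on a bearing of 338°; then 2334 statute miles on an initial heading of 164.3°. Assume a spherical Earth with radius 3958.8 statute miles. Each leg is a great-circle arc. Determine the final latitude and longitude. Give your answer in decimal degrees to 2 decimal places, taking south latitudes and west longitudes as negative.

Apply the spherical direct solution leg by leg, carrying full precision between legs.
Leg 1: from (-64.72°, -171.32°), δ = 143.7/3958.8 = 0.036299 rad, θ = 338° → φ = -62.78°, λ = -173.02°.
Leg 2: from (-62.78°, -173.02°), δ = 2334/3958.8 = 0.589573 rad, θ = 164.3° → φ = -79.72°, λ = -50.53°.

latitude -79.72°, longitude -50.53°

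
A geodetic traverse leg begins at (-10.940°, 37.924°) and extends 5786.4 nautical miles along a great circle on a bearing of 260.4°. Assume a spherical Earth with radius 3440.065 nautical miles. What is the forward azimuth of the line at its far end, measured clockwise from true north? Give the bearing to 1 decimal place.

final bearing 282.1°

The arc subtends δ = 5786.4/3440.065 = 1.682061 rad at the centre.
With φ₁ = -10.940° = -0.190939 rad and θ = 260.4° = 4.544837 rad:
Destination latitude: φ₂ = arcsin( sin φ₁ cos δ + cos φ₁ sin δ cos θ ) = arcsin(-0.141653) = -8.144°.
Δλ = atan2( sin θ sin δ cos φ₁ , cos δ − sin φ₁ sin φ₂ ) = atan2(-0.962091, -0.137919) = -1.713179 rad = -98.158°.
λ₂ = 37.924° + -98.158° = -60.234°.
The forward bearing on arrival equals the back-azimuth from the destination plus 180°.
Back-azimuth from P₂ (-8.1°, -60.2°) to P₁ (-10.9°, 37.9°), with Δλ' = λ₁ − λ₂ = 98.2°: atan2( sin Δλ' cos φ₁ , cos φ₂ sin φ₁ − sin φ₂ cos φ₁ cos Δλ' ) = 102.1°.
Final bearing = (102.1° + 180°) mod 360° = 282.1°.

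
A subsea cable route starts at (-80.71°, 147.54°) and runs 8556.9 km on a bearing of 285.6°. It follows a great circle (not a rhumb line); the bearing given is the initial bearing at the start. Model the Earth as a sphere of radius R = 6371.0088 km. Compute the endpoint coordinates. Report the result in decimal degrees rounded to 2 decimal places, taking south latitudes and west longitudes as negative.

Central angle δ = d/R = 1.343100 rad.
Start latitude φ₁ = -1.408655 rad; initial bearing θ = 4.984660 rad.
sin φ₂ = sin φ₁ cos δ + cos φ₁ sin δ cos θ = (-0.986884)(0.225734) + (0.161432)(0.974189)(0.268920) = -0.180482
φ₂ = asin(-0.180482) = -0.181476 rad = -10.40°.
For the longitude increment, Δλ = atan2( sin θ sin δ cos φ₁, cos δ − sin φ₁ sin φ₂ ) = atan2(-0.151472, 0.047620) = -72.55°.
Hence λ₂ = 147.54° + -72.55° = 74.99°.

latitude -10.40°, longitude 74.99°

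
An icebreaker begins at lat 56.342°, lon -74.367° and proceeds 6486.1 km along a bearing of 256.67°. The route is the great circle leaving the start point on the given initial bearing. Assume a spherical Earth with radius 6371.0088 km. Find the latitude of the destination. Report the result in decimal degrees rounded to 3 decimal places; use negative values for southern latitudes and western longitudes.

Angular distance δ = d/R = 6486.1 / 6371.0088 = 1.018065 rad.
Start latitude φ₁ = 0.983353 rad; initial bearing θ = 4.479737 rad.
Destination latitude: φ₂ = arcsin( sin φ₁ cos δ + cos φ₁ sin δ cos θ ) = arcsin(0.328245) = 19.162°.
Δλ = atan2( sin θ sin δ cos φ₁ , cos δ − sin φ₁ sin φ₂ ) = atan2(-0.458997, 0.251796) = -1.069045 rad = -61.252°.
λ₂ = -74.367° + -61.252° = -135.619°.

latitude 19.162°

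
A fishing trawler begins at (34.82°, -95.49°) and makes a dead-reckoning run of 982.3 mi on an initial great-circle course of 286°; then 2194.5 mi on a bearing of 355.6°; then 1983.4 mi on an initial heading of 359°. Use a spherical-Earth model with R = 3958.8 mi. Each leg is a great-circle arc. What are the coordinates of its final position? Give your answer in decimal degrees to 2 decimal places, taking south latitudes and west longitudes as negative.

latitude 82.20°, longitude 64.24°

Apply the spherical direct solution leg by leg, carrying full precision between legs.
Leg 1: from (34.82°, -95.49°), δ = 982.3/3958.8 = 0.248131 rad, θ = 286° → φ = 37.52°, λ = -112.81°.
Leg 2: from (37.52°, -112.81°), δ = 2194.5/3958.8 = 0.554335 rad, θ = 355.6° → φ = 69.09°, λ = -119.30°.
Leg 3: from (69.09°, -119.30°), δ = 1983.4/3958.8 = 0.501010 rad, θ = 359° → φ = 82.20°, λ = 64.24°.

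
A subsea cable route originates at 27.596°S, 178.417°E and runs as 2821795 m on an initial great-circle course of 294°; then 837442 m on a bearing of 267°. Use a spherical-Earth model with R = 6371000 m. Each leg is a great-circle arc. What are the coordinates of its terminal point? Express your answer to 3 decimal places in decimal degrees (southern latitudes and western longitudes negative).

latitude -15.568°, longitude 146.659°

Apply the spherical direct solution leg by leg, carrying full precision between legs.
Leg 1: from (-27.596°, 178.417°), δ = 2821795/6371000 = 0.442912 rad, θ = 294° → φ = -15.311°, λ = 154.468°.
Leg 2: from (-15.311°, 154.468°), δ = 837442/6371000 = 0.131446 rad, θ = 267° → φ = -15.568°, λ = 146.659°.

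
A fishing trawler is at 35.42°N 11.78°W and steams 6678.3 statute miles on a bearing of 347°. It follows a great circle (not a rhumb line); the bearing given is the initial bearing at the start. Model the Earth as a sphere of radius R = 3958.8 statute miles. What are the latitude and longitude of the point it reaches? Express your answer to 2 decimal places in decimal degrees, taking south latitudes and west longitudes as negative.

Angular distance δ = d/R = 6678.3 / 3958.8 = 1.686951 rad.
With φ₁ = 35.42° = 0.618196 rad and θ = 347° = 6.056293 rad:
sin φ₂ = sin φ₁ cos δ + cos φ₁ sin δ cos θ = (0.579566)(-0.115893) + (0.814926)(0.993262)(0.974370) = 0.721521
φ₂ = asin(0.721521) = 0.805996 rad = 46.18°.
Then Δλ = atan2(-0.182083, -0.534062) = -2.813012 rad, from sin θ sin δ cos φ₁ over cos δ − sin φ₁ sin φ₂.
λ₂ = λ₁ + Δλ = -172.95°.

latitude 46.18°, longitude -172.95°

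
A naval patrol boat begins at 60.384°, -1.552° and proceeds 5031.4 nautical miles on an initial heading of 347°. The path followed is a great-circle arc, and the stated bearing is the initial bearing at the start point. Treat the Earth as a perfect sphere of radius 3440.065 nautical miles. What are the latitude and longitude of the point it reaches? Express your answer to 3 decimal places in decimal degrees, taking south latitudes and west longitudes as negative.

The arc subtends δ = 5031.4/3440.065 = 1.462589 rad at the centre.
Start latitude φ₁ = 1.053900 rad; initial bearing θ = 6.056293 rad.
sin φ₂ = sin φ₁ cos δ + cos φ₁ sin δ cos θ = (0.869357)(0.107997) + (0.494185)(0.994151)(0.974370) = 0.572590
φ₂ = asin(0.572590) = 0.609662 rad = 34.931°.
Δλ = atan2( sin θ sin δ cos φ₁ , cos δ − sin φ₁ sin φ₂ ) = atan2(-0.110517, -0.389789) = -2.865313 rad = -164.170°.
λ₂ = -1.552° + -164.170° = -165.722°.

latitude 34.931°, longitude -165.722°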